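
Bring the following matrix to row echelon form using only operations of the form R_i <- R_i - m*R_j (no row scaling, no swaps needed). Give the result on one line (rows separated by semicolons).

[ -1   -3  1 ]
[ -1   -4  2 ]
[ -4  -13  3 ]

REF = [-1 -3 1; 0 -1 1; 0 0 -2]

Forward elimination:
R2 <- R2 - (1)*R1:  [  0  -1   1 ]
R3 <- R3 - (4)*R1:  [  0  -1  -1 ]
R3 <- R3 - (1)*R2:  [  0   0  -2 ]
Row echelon form:
[ -1  -3   1 ]
[  0  -1   1 ]
[  0   0  -2 ]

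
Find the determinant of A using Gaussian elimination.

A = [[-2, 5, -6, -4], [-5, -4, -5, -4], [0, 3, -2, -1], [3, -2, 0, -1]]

det(A) = 47

Forward elimination:
R2 <- R2 - (5/2)*R1:  [     0  -33/2     10      6 ]
R4 <- R4 - (-3/2)*R1:  [    0  11/2    -9    -7 ]
R3 <- R3 - (-2/11)*R2:  [     0      0  -2/11   1/11 ]
R4 <- R4 - (-1/3)*R2:  [     0      0  -17/3     -5 ]
R4 <- R4 - (187/6)*R3:  [     0      0      0  -47/6 ]
Upper-triangular form:
[ -2      5     -6     -4 ]
[  0  -33/2     10      6 ]
[  0      0  -2/11   1/11 ]
[  0      0      0  -47/6 ]
det(A) = (-1)^0 * (-2) * (-33/2) * (-2/11) * (-47/6) = 47  (0 row swaps -> sign +1)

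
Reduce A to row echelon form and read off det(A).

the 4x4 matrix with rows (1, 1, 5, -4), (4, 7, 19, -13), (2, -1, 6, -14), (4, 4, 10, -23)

Forward elimination:
R2 <- R2 - (4)*R1:  [  0   3  -1   3 ]
R3 <- R3 - (2)*R1:  [  0  -3  -4  -6 ]
R4 <- R4 - (4)*R1:  [   0    0  -10   -7 ]
R3 <- R3 - (-1)*R2:  [  0   0  -5  -3 ]
R4 <- R4 - (2)*R3:  [  0   0   0  -1 ]
Upper-triangular form:
[ 1  1   5  -4 ]
[ 0  3  -1   3 ]
[ 0  0  -5  -3 ]
[ 0  0   0  -1 ]
det(A) = (-1)^0 * (1) * (3) * (-5) * (-1) = 15  (0 row swaps -> sign +1)

det(A) = 15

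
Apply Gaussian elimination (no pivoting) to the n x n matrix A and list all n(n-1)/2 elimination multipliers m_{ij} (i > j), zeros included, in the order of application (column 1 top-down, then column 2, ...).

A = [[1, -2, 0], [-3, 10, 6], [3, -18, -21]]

Forward elimination:
R2 <- R2 - (-3)*R1:  [ 0  4  6 ]
R3 <- R3 - (3)*R1:  [   0  -12  -21 ]
R3 <- R3 - (-3)*R2:  [  0   0  -3 ]
Multipliers (in order of application): m_{21} = -3, m_{31} = 3, m_{32} = -3

multipliers: -3, 3, -3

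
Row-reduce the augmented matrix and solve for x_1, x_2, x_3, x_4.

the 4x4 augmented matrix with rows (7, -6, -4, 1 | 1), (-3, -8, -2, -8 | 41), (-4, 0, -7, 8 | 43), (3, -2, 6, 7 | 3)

Forward elimination on [A|b]:
R2 <- R2 - (-3/7)*R1:  [     0  -74/7  -26/7  -53/7  290/7 ]
R3 <- R3 - (-4/7)*R1:  [     0  -24/7  -65/7   60/7  305/7 ]
R4 <- R4 - (3/7)*R1:  [    0   4/7  54/7  46/7  18/7 ]
R3 <- R3 - (12/37)*R2:  [       0        0  -299/37   408/37  1115/37 ]
R4 <- R4 - (-2/37)*R2:  [      0       0  278/37  228/37  178/37 ]
R4 <- R4 - (-278/299)*R3:  [        0         0         0  4908/299  9816/299 ]
Row echelon form:
[ 7     -6       -4         1  |         1 ]
[ 0  -74/7    -26/7     -53/7  |     290/7 ]
[ 0      0  -299/37    408/37  |   1115/37 ]
[ 0      0        0  4908/299  |  9816/299 ]
Back-substitution:
x_4 = (9816/299) / (4908/299) = 2
x_3 = (1115/37 - (408/37)*(2)) / (-299/37) = -1
x_2 = (290/7 - (-26/7)*(-1) - (-53/7)*(2)) / (-74/7) = -5
x_1 = (1 - (-6)*(-5) - (-4)*(-1) - (1)*(2)) / 7 = -5

(-5, -5, -1, 2)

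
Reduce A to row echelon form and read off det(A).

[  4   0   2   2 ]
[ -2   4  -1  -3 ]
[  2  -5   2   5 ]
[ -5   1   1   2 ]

det(A) = -4

Forward elimination:
R2 <- R2 - (-1/2)*R1:  [  0   4   0  -2 ]
R3 <- R3 - (1/2)*R1:  [  0  -5   1   4 ]
R4 <- R4 - (-5/4)*R1:  [   0    1  7/2  9/2 ]
R3 <- R3 - (-5/4)*R2:  [   0    0    1  3/2 ]
R4 <- R4 - (1/4)*R2:  [   0    0  7/2    5 ]
R4 <- R4 - (7/2)*R3:  [    0     0     0  -1/4 ]
Upper-triangular form:
[ 4  0  2     2 ]
[ 0  4  0    -2 ]
[ 0  0  1   3/2 ]
[ 0  0  0  -1/4 ]
det(A) = (-1)^0 * (4) * (4) * (1) * (-1/4) = -4  (0 row swaps -> sign +1)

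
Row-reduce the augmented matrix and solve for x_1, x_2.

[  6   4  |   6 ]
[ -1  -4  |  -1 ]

(1, 0)

Forward elimination on [A|b]:
R2 <- R2 - (-1/6)*R1:  [     0  -10/3      0 ]
Row echelon form:
[ 6      4  |  6 ]
[ 0  -10/3  |  0 ]
Back-substitution:
x_2 = (0) / (-10/3) = 0
x_1 = (6 - (4)*(0)) / 6 = 1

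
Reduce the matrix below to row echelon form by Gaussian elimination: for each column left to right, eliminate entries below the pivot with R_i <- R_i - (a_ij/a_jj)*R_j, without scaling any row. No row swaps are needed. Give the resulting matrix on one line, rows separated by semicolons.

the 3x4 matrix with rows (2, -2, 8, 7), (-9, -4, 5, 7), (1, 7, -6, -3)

Forward elimination:
R2 <- R2 - (-9/2)*R1:  [    0   -13    41  77/2 ]
R3 <- R3 - (1/2)*R1:  [     0      8    -10  -13/2 ]
R3 <- R3 - (-8/13)*R2:  [      0       0  198/13  447/26 ]
Row echelon form:
[ 2   -2       8       7 ]
[ 0  -13      41    77/2 ]
[ 0    0  198/13  447/26 ]

REF = [2 -2 8 7; 0 -13 41 77/2; 0 0 198/13 447/26]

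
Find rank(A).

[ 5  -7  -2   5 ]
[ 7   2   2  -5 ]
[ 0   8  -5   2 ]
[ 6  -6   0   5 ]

rank(A) = 4

Row reduction:
R2 <- R2 - (7/5)*R1:  [    0  59/5  24/5   -12 ]
R4 <- R4 - (6/5)*R1:  [    0  12/5  12/5    -1 ]
R3 <- R3 - (40/59)*R2:  [       0        0  -487/59   598/59 ]
R4 <- R4 - (12/59)*R2:  [     0      0  84/59  85/59 ]
R4 <- R4 - (-84/487)*R3:  [        0         0         0  1553/487 ]
Row echelon form:
[ 5    -7       -2         5 ]
[ 0  59/5     24/5       -12 ]
[ 0     0  -487/59    598/59 ]
[ 0     0        0  1553/487 ]
Nonzero rows / pivot columns: 4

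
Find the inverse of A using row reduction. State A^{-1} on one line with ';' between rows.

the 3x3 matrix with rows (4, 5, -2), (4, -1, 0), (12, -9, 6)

Gauss-Jordan on [A | I]:
R1 <- (1/4)*R1:  [    1   5/4  -1/2  |   1/4     0     0 ]
R2 <- R2 - (4)*R1:  [  0  -6   2  |  -1   1   0 ]
R3 <- R3 - (12)*R1:  [   0  -24   12  |   -3    0    1 ]
R2 <- (1/-6)*R2:  [    0     1  -1/3  |   1/6  -1/6     0 ]
R1 <- R1 - (5/4)*R2:  [     1      0  -1/12  |   1/24   5/24      0 ]
R3 <- R3 - (-24)*R2:  [  0   0   4  |   1  -4   1 ]
R3 <- (1/4)*R3:  [   0    0    1  |  1/4   -1  1/4 ]
R1 <- R1 - (-1/12)*R3:  [    1     0     0  |  1/16   1/8  1/48 ]
R2 <- R2 - (-1/3)*R3:  [    0     1     0  |   1/4  -1/2  1/12 ]
Right block of [I | A^{-1}] is the inverse:
[ 1/16   1/8  1/48 ]
[  1/4  -1/2  1/12 ]
[  1/4    -1   1/4 ]

inverse = [1/16 1/8 1/48; 1/4 -1/2 1/12; 1/4 -1 1/4]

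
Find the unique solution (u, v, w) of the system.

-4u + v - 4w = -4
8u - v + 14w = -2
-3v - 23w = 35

Forward elimination on [A|b]:
R2 <- R2 - (-2)*R1:  [   0    1    6  -10 ]
R3 <- R3 - (-3)*R2:  [  0   0  -5   5 ]
Row echelon form:
[ -4  1  -4  |   -4 ]
[  0  1   6  |  -10 ]
[  0  0  -5  |    5 ]
Back-substitution:
w = (5) / -5 = -1
v = (-10 - (6)*(-1)) / 1 = -4
u = (-4 - (1)*(-4) - (-4)*(-1)) / -4 = 1

(1, -4, -1)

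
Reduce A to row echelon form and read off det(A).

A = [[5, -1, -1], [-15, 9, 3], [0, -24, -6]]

det(A) = -180

Forward elimination:
R2 <- R2 - (-3)*R1:  [ 0  6  0 ]
R3 <- R3 - (-4)*R2:  [  0   0  -6 ]
Upper-triangular form:
[ 5  -1  -1 ]
[ 0   6   0 ]
[ 0   0  -6 ]
det(A) = (-1)^0 * (5) * (6) * (-6) = -180  (0 row swaps -> sign +1)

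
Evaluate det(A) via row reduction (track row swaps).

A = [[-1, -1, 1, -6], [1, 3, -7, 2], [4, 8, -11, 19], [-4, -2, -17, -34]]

Forward elimination:
R2 <- R2 - (-1)*R1:  [  0   2  -6  -4 ]
R3 <- R3 - (-4)*R1:  [  0   4  -7  -5 ]
R4 <- R4 - (4)*R1:  [   0    2  -21  -10 ]
R3 <- R3 - (2)*R2:  [ 0  0  5  3 ]
R4 <- R4 - (1)*R2:  [   0    0  -15   -6 ]
R4 <- R4 - (-3)*R3:  [ 0  0  0  3 ]
Upper-triangular form:
[ -1  -1   1  -6 ]
[  0   2  -6  -4 ]
[  0   0   5   3 ]
[  0   0   0   3 ]
det(A) = (-1)^0 * (-1) * (2) * (5) * (3) = -30  (0 row swaps -> sign +1)

det(A) = -30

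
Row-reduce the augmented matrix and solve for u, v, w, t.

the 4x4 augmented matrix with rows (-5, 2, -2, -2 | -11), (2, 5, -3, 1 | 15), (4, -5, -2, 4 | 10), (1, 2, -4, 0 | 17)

(5, 0, -3, -4)

Forward elimination on [A|b]:
R2 <- R2 - (-2/5)*R1:  [     0   29/5  -19/5    1/5   53/5 ]
R3 <- R3 - (-4/5)*R1:  [     0  -17/5  -18/5   12/5    6/5 ]
R4 <- R4 - (-1/5)*R1:  [     0   12/5  -22/5   -2/5   74/5 ]
R3 <- R3 - (-17/29)*R2:  [       0        0  -169/29    73/29   215/29 ]
R4 <- R4 - (12/29)*R2:  [      0       0  -82/29  -14/29  302/29 ]
R4 <- R4 - (82/169)*R3:  [        0         0         0  -288/169  1152/169 ]
Row echelon form:
[ -5     2       -2        -2  |       -11 ]
[  0  29/5    -19/5       1/5  |      53/5 ]
[  0     0  -169/29     73/29  |    215/29 ]
[  0     0        0  -288/169  |  1152/169 ]
Back-substitution:
t = (1152/169) / (-288/169) = -4
w = (215/29 - (73/29)*(-4)) / (-169/29) = -3
v = (53/5 - (-19/5)*(-3) - (1/5)*(-4)) / (29/5) = 0
u = (-11 - (2)*(0) - (-2)*(-3) - (-2)*(-4)) / -5 = 5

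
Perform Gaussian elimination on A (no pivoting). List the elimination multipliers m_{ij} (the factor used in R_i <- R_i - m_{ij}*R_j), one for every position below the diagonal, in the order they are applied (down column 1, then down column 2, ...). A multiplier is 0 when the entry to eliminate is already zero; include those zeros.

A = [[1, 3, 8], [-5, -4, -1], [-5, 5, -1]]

multipliers: -5, -5, 20/11

Forward elimination:
R2 <- R2 - (-5)*R1:  [  0  11  39 ]
R3 <- R3 - (-5)*R1:  [  0  20  39 ]
R3 <- R3 - (20/11)*R2:  [       0        0  -351/11 ]
Multipliers (in order of application): m_{21} = -5, m_{31} = -5, m_{32} = 20/11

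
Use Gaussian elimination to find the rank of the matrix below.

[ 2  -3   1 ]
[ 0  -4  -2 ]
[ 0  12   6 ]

Row reduction:
R3 <- R3 - (-3)*R2:  [ 0  0  0 ]
Row echelon form:
[ 2  -3   1 ]
[ 0  -4  -2 ]
[ 0   0   0 ]
Nonzero rows / pivot columns: 2

rank(A) = 2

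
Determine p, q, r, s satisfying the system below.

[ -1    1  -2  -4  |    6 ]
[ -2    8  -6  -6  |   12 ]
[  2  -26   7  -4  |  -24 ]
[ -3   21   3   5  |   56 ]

Forward elimination on [A|b]:
R2 <- R2 - (2)*R1:  [  0   6  -2   2   0 ]
R3 <- R3 - (-2)*R1:  [   0  -24    3  -12  -12 ]
R4 <- R4 - (3)*R1:  [  0  18   9  17  38 ]
R3 <- R3 - (-4)*R2:  [   0    0   -5   -4  -12 ]
R4 <- R4 - (3)*R2:  [  0   0  15  11  38 ]
R4 <- R4 - (-3)*R3:  [  0   0   0  -1   2 ]
Row echelon form:
[ -1  1  -2  -4  |    6 ]
[  0  6  -2   2  |    0 ]
[  0  0  -5  -4  |  -12 ]
[  0  0   0  -1  |    2 ]
Back-substitution:
s = (2) / -1 = -2
r = (-12 - (-4)*(-2)) / -5 = 4
q = (0 - (-2)*(4) - (2)*(-2)) / 6 = 2
p = (6 - (1)*(2) - (-2)*(4) - (-4)*(-2)) / -1 = -4

(-4, 2, 4, -2)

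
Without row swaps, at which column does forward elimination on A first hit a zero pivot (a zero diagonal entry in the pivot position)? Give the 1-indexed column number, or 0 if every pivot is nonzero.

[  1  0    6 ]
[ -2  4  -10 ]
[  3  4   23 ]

first zero-pivot column = 0

Naive forward elimination:
R2 <- R2 - (-2)*R1:  [ 0  4  2 ]
R3 <- R3 - (3)*R1:  [ 0  4  5 ]
R3 <- R3 - (1)*R2:  [ 0  0  3 ]
All pivots nonzero; naive elimination completes without hitting a zero pivot.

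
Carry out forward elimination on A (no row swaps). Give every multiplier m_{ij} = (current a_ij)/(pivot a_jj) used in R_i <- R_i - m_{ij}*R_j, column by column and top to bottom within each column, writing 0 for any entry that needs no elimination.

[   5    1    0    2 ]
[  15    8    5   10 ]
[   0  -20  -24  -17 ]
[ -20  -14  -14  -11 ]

multipliers: 3, 0, -4, -4, -2, 1

Forward elimination:
R2 <- R2 - (3)*R1:  [ 0  5  5  4 ]
R3: entry in column 1 is already 0 -> m_{31} = 0 (no row operation needed)
R4 <- R4 - (-4)*R1:  [   0  -10  -14   -3 ]
R3 <- R3 - (-4)*R2:  [  0   0  -4  -1 ]
R4 <- R4 - (-2)*R2:  [  0   0  -4   5 ]
R4 <- R4 - (1)*R3:  [ 0  0  0  6 ]
Multipliers (in order of application): m_{21} = 3, m_{31} = 0, m_{41} = -4, m_{32} = -4, m_{42} = -2, m_{43} = 1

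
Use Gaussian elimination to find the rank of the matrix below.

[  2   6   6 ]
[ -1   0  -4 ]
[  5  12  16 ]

Row reduction:
R2 <- R2 - (-1/2)*R1:  [  0   3  -1 ]
R3 <- R3 - (5/2)*R1:  [  0  -3   1 ]
R3 <- R3 - (-1)*R2:  [ 0  0  0 ]
Row echelon form:
[ 2  6   6 ]
[ 0  3  -1 ]
[ 0  0   0 ]
Nonzero rows / pivot columns: 2

rank(A) = 2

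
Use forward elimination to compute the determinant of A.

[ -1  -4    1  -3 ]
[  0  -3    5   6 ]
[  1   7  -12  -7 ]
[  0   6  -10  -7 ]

Forward elimination:
R3 <- R3 - (-1)*R1:  [   0    3  -11  -10 ]
R3 <- R3 - (-1)*R2:  [  0   0  -6  -4 ]
R4 <- R4 - (-2)*R2:  [ 0  0  0  5 ]
Upper-triangular form:
[ -1  -4   1  -3 ]
[  0  -3   5   6 ]
[  0   0  -6  -4 ]
[  0   0   0   5 ]
det(A) = (-1)^0 * (-1) * (-3) * (-6) * (5) = -90  (0 row swaps -> sign +1)

det(A) = -90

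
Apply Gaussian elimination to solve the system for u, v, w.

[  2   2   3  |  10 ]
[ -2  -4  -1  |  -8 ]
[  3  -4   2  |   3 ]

(1, 1, 2)

Forward elimination on [A|b]:
R2 <- R2 - (-1)*R1:  [  0  -2   2   2 ]
R3 <- R3 - (3/2)*R1:  [    0    -7  -5/2   -12 ]
R3 <- R3 - (7/2)*R2:  [     0      0  -19/2    -19 ]
Row echelon form:
[ 2   2      3  |   10 ]
[ 0  -2      2  |    2 ]
[ 0   0  -19/2  |  -19 ]
Back-substitution:
w = (-19) / (-19/2) = 2
v = (2 - (2)*(2)) / -2 = 1
u = (10 - (2)*(1) - (3)*(2)) / 2 = 1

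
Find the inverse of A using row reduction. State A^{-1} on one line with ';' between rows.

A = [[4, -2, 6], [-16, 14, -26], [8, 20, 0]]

Gauss-Jordan on [A | I]:
R1 <- (1/4)*R1:  [    1  -1/2   3/2  |   1/4     0     0 ]
R2 <- R2 - (-16)*R1:  [  0   6  -2  |   4   1   0 ]
R3 <- R3 - (8)*R1:  [   0   24  -12  |   -2    0    1 ]
R2 <- (1/6)*R2:  [    0     1  -1/3  |   2/3   1/6     0 ]
R1 <- R1 - (-1/2)*R2:  [    1     0   4/3  |  7/12  1/12     0 ]
R3 <- R3 - (24)*R2:  [   0    0   -4  |  -18   -4    1 ]
R3 <- (1/-4)*R3:  [    0     0     1  |   9/2     1  -1/4 ]
R1 <- R1 - (4/3)*R3:  [      1       0       0  |  -65/12    -5/4     1/3 ]
R2 <- R2 - (-1/3)*R3:  [     0      1      0  |   13/6    1/2  -1/12 ]
Right block of [I | A^{-1}] is the inverse:
[ -65/12  -5/4    1/3 ]
[   13/6   1/2  -1/12 ]
[    9/2     1   -1/4 ]

inverse = [-65/12 -5/4 1/3; 13/6 1/2 -1/12; 9/2 1 -1/4]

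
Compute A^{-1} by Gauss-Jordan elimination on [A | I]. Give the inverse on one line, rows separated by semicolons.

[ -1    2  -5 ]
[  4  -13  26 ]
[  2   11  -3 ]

Gauss-Jordan on [A | I]:
R1 <- (1/-1)*R1:  [  1  -2   5  |  -1   0   0 ]
R2 <- R2 - (4)*R1:  [  0  -5   6  |   4   1   0 ]
R3 <- R3 - (2)*R1:  [   0   15  -13  |    2    0    1 ]
R2 <- (1/-5)*R2:  [    0     1  -6/5  |  -4/5  -1/5     0 ]
R1 <- R1 - (-2)*R2:  [     1      0   13/5  |  -13/5   -2/5      0 ]
R3 <- R3 - (15)*R2:  [  0   0   5  |  14   3   1 ]
R3 <- (1/5)*R3:  [    0     0     1  |  14/5   3/5   1/5 ]
R1 <- R1 - (13/5)*R3:  [       1        0        0  |  -247/25   -49/25   -13/25 ]
R2 <- R2 - (-6/5)*R3:  [     0      1      0  |  64/25  13/25   6/25 ]
Right block of [I | A^{-1}] is the inverse:
[ -247/25  -49/25  -13/25 ]
[   64/25   13/25    6/25 ]
[    14/5     3/5     1/5 ]

inverse = [-247/25 -49/25 -13/25; 64/25 13/25 6/25; 14/5 3/5 1/5]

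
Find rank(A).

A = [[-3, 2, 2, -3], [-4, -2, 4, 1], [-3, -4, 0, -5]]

rank(A) = 3

Row reduction:
R2 <- R2 - (4/3)*R1:  [     0  -14/3    4/3      5 ]
R3 <- R3 - (1)*R1:  [  0  -6  -2  -2 ]
R3 <- R3 - (9/7)*R2:  [     0      0  -26/7  -59/7 ]
Row echelon form:
[ -3      2      2     -3 ]
[  0  -14/3    4/3      5 ]
[  0      0  -26/7  -59/7 ]
Nonzero rows / pivot columns: 3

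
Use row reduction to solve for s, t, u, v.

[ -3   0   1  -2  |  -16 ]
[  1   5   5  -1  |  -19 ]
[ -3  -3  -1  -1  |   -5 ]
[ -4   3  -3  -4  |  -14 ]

Forward elimination on [A|b]:
R2 <- R2 - (-1/3)*R1:  [     0      5   16/3   -5/3  -73/3 ]
R3 <- R3 - (1)*R1:  [  0  -3  -2   1  11 ]
R4 <- R4 - (4/3)*R1:  [     0      3  -13/3   -4/3   22/3 ]
R3 <- R3 - (-3/5)*R2:  [     0      0    6/5      0  -18/5 ]
R4 <- R4 - (3/5)*R2:  [       0        0  -113/15     -1/3   329/15 ]
R4 <- R4 - (-113/18)*R3:  [    0     0     0  -1/3  -2/3 ]
Row echelon form:
[ -3  0     1    -2  |    -16 ]
[  0  5  16/3  -5/3  |  -73/3 ]
[  0  0   6/5     0  |  -18/5 ]
[  0  0     0  -1/3  |   -2/3 ]
Back-substitution:
v = (-2/3) / (-1/3) = 2
u = (-18/5) / (6/5) = -3
t = (-73/3 - (16/3)*(-3) - (-5/3)*(2)) / 5 = -1
s = (-16 - (1)*(-3) - (-2)*(2)) / -3 = 3

(3, -1, -3, 2)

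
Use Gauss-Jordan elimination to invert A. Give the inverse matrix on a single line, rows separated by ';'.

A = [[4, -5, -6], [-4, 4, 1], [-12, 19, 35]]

Gauss-Jordan on [A | I]:
R1 <- (1/4)*R1:  [    1  -5/4  -3/2  |   1/4     0     0 ]
R2 <- R2 - (-4)*R1:  [  0  -1  -5  |   1   1   0 ]
R3 <- R3 - (-12)*R1:  [  0   4  17  |   3   0   1 ]
R2 <- (1/-1)*R2:  [  0   1   5  |  -1  -1   0 ]
R1 <- R1 - (-5/4)*R2:  [    1     0  19/4  |    -1  -5/4     0 ]
R3 <- R3 - (4)*R2:  [  0   0  -3  |   7   4   1 ]
R3 <- (1/-3)*R3:  [    0     0     1  |  -7/3  -4/3  -1/3 ]
R1 <- R1 - (19/4)*R3:  [      1       0       0  |  121/12   61/12   19/12 ]
R2 <- R2 - (5)*R3:  [    0     1     0  |  32/3  17/3   5/3 ]
Right block of [I | A^{-1}] is the inverse:
[ 121/12  61/12  19/12 ]
[   32/3   17/3    5/3 ]
[   -7/3   -4/3   -1/3 ]

inverse = [121/12 61/12 19/12; 32/3 17/3 5/3; -7/3 -4/3 -1/3]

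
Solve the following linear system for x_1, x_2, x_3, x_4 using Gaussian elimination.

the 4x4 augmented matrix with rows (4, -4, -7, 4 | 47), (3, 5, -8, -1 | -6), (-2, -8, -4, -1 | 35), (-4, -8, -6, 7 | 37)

(4, -5, -1, 1)

Forward elimination on [A|b]:
R2 <- R2 - (3/4)*R1:  [      0       8   -11/4      -4  -165/4 ]
R3 <- R3 - (-1/2)*R1:  [     0    -10  -15/2      1  117/2 ]
R4 <- R4 - (-1)*R1:  [   0  -12  -13   11   84 ]
R3 <- R3 - (-5/4)*R2:  [       0        0  -175/16       -4   111/16 ]
R4 <- R4 - (-3/2)*R2:  [      0       0  -137/8       5   177/8 ]
R4 <- R4 - (274/175)*R3:  [        0         0         0  1971/175  1971/175 ]
Row echelon form:
[ 4  -4       -7         4  |        47 ]
[ 0   8    -11/4        -4  |    -165/4 ]
[ 0   0  -175/16        -4  |    111/16 ]
[ 0   0        0  1971/175  |  1971/175 ]
Back-substitution:
x_4 = (1971/175) / (1971/175) = 1
x_3 = (111/16 - (-4)*(1)) / (-175/16) = -1
x_2 = (-165/4 - (-11/4)*(-1) - (-4)*(1)) / 8 = -5
x_1 = (47 - (-4)*(-5) - (-7)*(-1) - (4)*(1)) / 4 = 4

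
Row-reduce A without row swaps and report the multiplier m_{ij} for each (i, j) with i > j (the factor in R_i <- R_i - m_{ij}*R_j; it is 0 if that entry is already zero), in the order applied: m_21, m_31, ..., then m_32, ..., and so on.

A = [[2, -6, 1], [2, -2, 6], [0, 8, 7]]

multipliers: 1, 0, 2

Forward elimination:
R2 <- R2 - (1)*R1:  [ 0  4  5 ]
R3: entry in column 1 is already 0 -> m_{31} = 0 (no row operation needed)
R3 <- R3 - (2)*R2:  [  0   0  -3 ]
Multipliers (in order of application): m_{21} = 1, m_{31} = 0, m_{32} = 2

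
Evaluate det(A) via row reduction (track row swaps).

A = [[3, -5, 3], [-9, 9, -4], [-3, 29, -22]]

Forward elimination:
R2 <- R2 - (-3)*R1:  [  0  -6   5 ]
R3 <- R3 - (-1)*R1:  [   0   24  -19 ]
R3 <- R3 - (-4)*R2:  [ 0  0  1 ]
Upper-triangular form:
[ 3  -5  3 ]
[ 0  -6  5 ]
[ 0   0  1 ]
det(A) = (-1)^0 * (3) * (-6) * (1) = -18  (0 row swaps -> sign +1)

det(A) = -18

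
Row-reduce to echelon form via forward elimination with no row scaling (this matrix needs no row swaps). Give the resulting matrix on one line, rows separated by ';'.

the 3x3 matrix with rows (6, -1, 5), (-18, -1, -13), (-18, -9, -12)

Forward elimination:
R2 <- R2 - (-3)*R1:  [  0  -4   2 ]
R3 <- R3 - (-3)*R1:  [   0  -12    3 ]
R3 <- R3 - (3)*R2:  [  0   0  -3 ]
Row echelon form:
[ 6  -1   5 ]
[ 0  -4   2 ]
[ 0   0  -3 ]

REF = [6 -1 5; 0 -4 2; 0 0 -3]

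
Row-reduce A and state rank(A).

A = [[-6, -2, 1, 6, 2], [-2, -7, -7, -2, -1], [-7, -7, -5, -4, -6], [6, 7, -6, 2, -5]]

rank(A) = 4

Row reduction:
R2 <- R2 - (1/3)*R1:  [     0  -19/3  -22/3     -4   -5/3 ]
R3 <- R3 - (7/6)*R1:  [     0  -14/3  -37/6    -11  -25/3 ]
R4 <- R4 - (-1)*R1:  [  0   5  -5   8  -3 ]
R3 <- R3 - (14/19)*R2:  [       0        0   -29/38  -153/19  -135/19 ]
R4 <- R4 - (-15/19)*R2:  [       0        0  -205/19    92/19   -82/19 ]
R4 <- R4 - (410/29)*R3:  [       0        0        0  3442/29  2788/29 ]
Row echelon form:
[ -6     -2       1        6        2 ]
[  0  -19/3   -22/3       -4     -5/3 ]
[  0      0  -29/38  -153/19  -135/19 ]
[  0      0       0  3442/29  2788/29 ]
Nonzero rows / pivot columns: 4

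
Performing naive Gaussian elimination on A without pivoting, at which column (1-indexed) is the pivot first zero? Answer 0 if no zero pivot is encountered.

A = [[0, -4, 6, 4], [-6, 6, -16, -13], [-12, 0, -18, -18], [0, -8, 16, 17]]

Naive forward elimination:
Pivot entry (1,1) is zero but row 2 has -6 in column 1 -> naive elimination stops; a row interchange (e.g. R1 <-> R2) would be required here.

first zero-pivot column = 1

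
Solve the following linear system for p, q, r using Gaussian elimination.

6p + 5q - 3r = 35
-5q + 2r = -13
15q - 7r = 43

(3, 1, -4)

Forward elimination on [A|b]:
R3 <- R3 - (-3)*R2:  [  0   0  -1   4 ]
Row echelon form:
[ 6   5  -3  |   35 ]
[ 0  -5   2  |  -13 ]
[ 0   0  -1  |    4 ]
Back-substitution:
r = (4) / -1 = -4
q = (-13 - (2)*(-4)) / -5 = 1
p = (35 - (5)*(1) - (-3)*(-4)) / 6 = 3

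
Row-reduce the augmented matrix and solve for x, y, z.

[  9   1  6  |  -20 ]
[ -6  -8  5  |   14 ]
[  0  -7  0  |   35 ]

Forward elimination on [A|b]:
R2 <- R2 - (-2/3)*R1:  [     0  -22/3      9    2/3 ]
R3 <- R3 - (21/22)*R2:  [       0        0  -189/22   378/11 ]
Row echelon form:
[ 9      1        6  |     -20 ]
[ 0  -22/3        9  |     2/3 ]
[ 0      0  -189/22  |  378/11 ]
Back-substitution:
z = (378/11) / (-189/22) = -4
y = (2/3 - (9)*(-4)) / (-22/3) = -5
x = (-20 - (1)*(-5) - (6)*(-4)) / 9 = 1

(1, -5, -4)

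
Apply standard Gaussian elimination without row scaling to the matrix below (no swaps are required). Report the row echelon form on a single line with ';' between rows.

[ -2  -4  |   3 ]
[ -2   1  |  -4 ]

Forward elimination:
R2 <- R2 - (1)*R1:  [  0   5  -7 ]
Row echelon form:
[ -2  -4  |   3 ]
[  0   5  |  -7 ]

REF = [-2 -4 3; 0 5 -7]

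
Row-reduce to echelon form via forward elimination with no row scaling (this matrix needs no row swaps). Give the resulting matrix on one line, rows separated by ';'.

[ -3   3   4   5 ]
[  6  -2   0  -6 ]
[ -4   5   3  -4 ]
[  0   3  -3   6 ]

Forward elimination:
R2 <- R2 - (-2)*R1:  [ 0  4  8  4 ]
R3 <- R3 - (4/3)*R1:  [     0      1   -7/3  -32/3 ]
R3 <- R3 - (1/4)*R2:  [     0      0  -13/3  -35/3 ]
R4 <- R4 - (3/4)*R2:  [  0   0  -9   3 ]
R4 <- R4 - (27/13)*R3:  [      0       0       0  354/13 ]
Row echelon form:
[ -3  3      4       5 ]
[  0  4      8       4 ]
[  0  0  -13/3   -35/3 ]
[  0  0      0  354/13 ]

REF = [-3 3 4 5; 0 4 8 4; 0 0 -13/3 -35/3; 0 0 0 354/13]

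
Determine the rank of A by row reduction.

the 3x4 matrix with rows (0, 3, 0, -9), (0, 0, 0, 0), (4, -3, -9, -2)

rank(A) = 2

Row reduction:
R1 <-> R3   (pivot in column 1 was zero)
[ 4  -3  -9  -2 ]
[ 0   0   0   0 ]
[ 0   3   0  -9 ]
R2 <-> R3   (pivot in column 2 was zero)
[ 4  -3  -9  -2 ]
[ 0   3   0  -9 ]
[ 0   0   0   0 ]
Row echelon form:
[ 4  -3  -9  -2 ]
[ 0   3   0  -9 ]
[ 0   0   0   0 ]
Nonzero rows / pivot columns: 2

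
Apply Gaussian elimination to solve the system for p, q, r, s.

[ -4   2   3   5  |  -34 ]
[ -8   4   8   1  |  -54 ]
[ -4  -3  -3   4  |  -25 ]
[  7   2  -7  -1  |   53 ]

(5, 1, -2, -2)

Forward elimination on [A|b]:
R2 <- R2 - (2)*R1:  [  0   0   2  -9  14 ]
R3 <- R3 - (1)*R1:  [  0  -5  -6  -1   9 ]
R4 <- R4 - (-7/4)*R1:  [     0   11/2   -7/4   31/4  -13/2 ]
R2 <-> R3   (pivot in column 2 was zero)
[ -4     2     3     5    -34 ]
[  0    -5    -6    -1      9 ]
[  0     0     2    -9     14 ]
[  0  11/2  -7/4  31/4  -13/2 ]
R4 <- R4 - (-11/10)*R2:  [       0        0  -167/20   133/20     17/5 ]
R4 <- R4 - (-167/40)*R3:  [        0         0         0  -1237/40   1237/20 ]
Row echelon form:
[ -4   2   3         5  |      -34 ]
[  0  -5  -6        -1  |        9 ]
[  0   0   2        -9  |       14 ]
[  0   0   0  -1237/40  |  1237/20 ]
Back-substitution:
s = (1237/20) / (-1237/40) = -2
r = (14 - (-9)*(-2)) / 2 = -2
q = (9 - (-6)*(-2) - (-1)*(-2)) / -5 = 1
p = (-34 - (2)*(1) - (3)*(-2) - (5)*(-2)) / -4 = 5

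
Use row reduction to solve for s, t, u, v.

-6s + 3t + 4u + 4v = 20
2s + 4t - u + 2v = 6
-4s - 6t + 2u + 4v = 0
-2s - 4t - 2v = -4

(-3, 2, -2, 1)

Forward elimination on [A|b]:
R2 <- R2 - (-1/3)*R1:  [    0     5   1/3  10/3  38/3 ]
R3 <- R3 - (2/3)*R1:  [     0     -8   -2/3    4/3  -40/3 ]
R4 <- R4 - (1/3)*R1:  [     0     -5   -4/3  -10/3  -32/3 ]
R3 <- R3 - (-8/5)*R2:  [      0       0   -2/15    20/3  104/15 ]
R4 <- R4 - (-1)*R2:  [  0   0  -1   0   2 ]
R4 <- R4 - (15/2)*R3:  [   0    0    0  -50  -50 ]
Row echelon form:
[ -6  3      4     4  |      20 ]
[  0  5    1/3  10/3  |    38/3 ]
[  0  0  -2/15  20/3  |  104/15 ]
[  0  0      0   -50  |     -50 ]
Back-substitution:
v = (-50) / -50 = 1
u = (104/15 - (20/3)*(1)) / (-2/15) = -2
t = (38/3 - (1/3)*(-2) - (10/3)*(1)) / 5 = 2
s = (20 - (3)*(2) - (4)*(-2) - (4)*(1)) / -6 = -3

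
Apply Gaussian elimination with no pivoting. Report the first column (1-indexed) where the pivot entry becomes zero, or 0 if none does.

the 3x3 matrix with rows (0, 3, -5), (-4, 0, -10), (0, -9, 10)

Naive forward elimination:
Pivot entry (1,1) is zero but row 2 has -4 in column 1 -> naive elimination stops; a row interchange (e.g. R1 <-> R2) would be required here.

first zero-pivot column = 1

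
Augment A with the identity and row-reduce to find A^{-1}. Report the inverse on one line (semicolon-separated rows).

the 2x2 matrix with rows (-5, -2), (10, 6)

inverse = [-3/5 -1/5; 1 1/2]

Gauss-Jordan on [A | I]:
R1 <- (1/-5)*R1:  [    1   2/5  |  -1/5     0 ]
R2 <- R2 - (10)*R1:  [ 0  2  |  2  1 ]
R2 <- (1/2)*R2:  [   0    1  |    1  1/2 ]
R1 <- R1 - (2/5)*R2:  [    1     0  |  -3/5  -1/5 ]
Right block of [I | A^{-1}] is the inverse:
[ -3/5  -1/5 ]
[    1   1/2 ]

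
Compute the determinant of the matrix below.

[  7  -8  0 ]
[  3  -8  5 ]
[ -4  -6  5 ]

Forward elimination:
R2 <- R2 - (3/7)*R1:  [     0  -32/7      5 ]
R3 <- R3 - (-4/7)*R1:  [     0  -74/7      5 ]
R3 <- R3 - (37/16)*R2:  [       0        0  -105/16 ]
Upper-triangular form:
[ 7     -8        0 ]
[ 0  -32/7        5 ]
[ 0      0  -105/16 ]
det(A) = (-1)^0 * (7) * (-32/7) * (-105/16) = 210  (0 row swaps -> sign +1)

det(A) = 210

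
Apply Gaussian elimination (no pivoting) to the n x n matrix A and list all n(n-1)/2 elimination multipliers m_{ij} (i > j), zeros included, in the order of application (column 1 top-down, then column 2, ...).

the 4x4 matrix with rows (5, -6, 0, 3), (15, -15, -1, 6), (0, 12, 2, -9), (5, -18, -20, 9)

Forward elimination:
R2 <- R2 - (3)*R1:  [  0   3  -1  -3 ]
R3: entry in column 1 is already 0 -> m_{31} = 0 (no row operation needed)
R4 <- R4 - (1)*R1:  [   0  -12  -20    6 ]
R3 <- R3 - (4)*R2:  [ 0  0  6  3 ]
R4 <- R4 - (-4)*R2:  [   0    0  -24   -6 ]
R4 <- R4 - (-4)*R3:  [ 0  0  0  6 ]
Multipliers (in order of application): m_{21} = 3, m_{31} = 0, m_{41} = 1, m_{32} = 4, m_{42} = -4, m_{43} = -4

multipliers: 3, 0, 1, 4, -4, -4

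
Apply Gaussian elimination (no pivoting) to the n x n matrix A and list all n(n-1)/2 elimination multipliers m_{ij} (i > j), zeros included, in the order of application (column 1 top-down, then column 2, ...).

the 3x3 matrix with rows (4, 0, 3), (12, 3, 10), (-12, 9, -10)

multipliers: 3, -3, 3

Forward elimination:
R2 <- R2 - (3)*R1:  [ 0  3  1 ]
R3 <- R3 - (-3)*R1:  [  0   9  -1 ]
R3 <- R3 - (3)*R2:  [  0   0  -4 ]
Multipliers (in order of application): m_{21} = 3, m_{31} = -3, m_{32} = 3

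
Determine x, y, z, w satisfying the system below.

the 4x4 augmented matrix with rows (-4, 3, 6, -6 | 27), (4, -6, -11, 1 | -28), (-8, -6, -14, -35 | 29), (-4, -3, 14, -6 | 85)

(3, -3, 5, -3)

Forward elimination on [A|b]:
R2 <- R2 - (-1)*R1:  [  0  -3  -5  -5  -1 ]
R3 <- R3 - (2)*R1:  [   0  -12  -26  -23  -25 ]
R4 <- R4 - (1)*R1:  [  0  -6   8   0  58 ]
R3 <- R3 - (4)*R2:  [   0    0   -6   -3  -21 ]
R4 <- R4 - (2)*R2:  [  0   0  18  10  60 ]
R4 <- R4 - (-3)*R3:  [  0   0   0   1  -3 ]
Row echelon form:
[ -4   3   6  -6  |   27 ]
[  0  -3  -5  -5  |   -1 ]
[  0   0  -6  -3  |  -21 ]
[  0   0   0   1  |   -3 ]
Back-substitution:
w = (-3) / 1 = -3
z = (-21 - (-3)*(-3)) / -6 = 5
y = (-1 - (-5)*(5) - (-5)*(-3)) / -3 = -3
x = (27 - (3)*(-3) - (6)*(5) - (-6)*(-3)) / -4 = 3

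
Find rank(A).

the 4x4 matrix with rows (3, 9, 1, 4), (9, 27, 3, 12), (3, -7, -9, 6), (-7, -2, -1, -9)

rank(A) = 3

Row reduction:
R2 <- R2 - (3)*R1:  [ 0  0  0  0 ]
R3 <- R3 - (1)*R1:  [   0  -16  -10    2 ]
R4 <- R4 - (-7/3)*R1:  [   0   19  4/3  1/3 ]
R2 <-> R3   (pivot in column 2 was zero)
[ 3    9    1    4 ]
[ 0  -16  -10    2 ]
[ 0    0    0    0 ]
[ 0   19  4/3  1/3 ]
R4 <- R4 - (-19/16)*R2:  [       0        0  -253/24    65/24 ]
R3 <-> R4   (pivot in column 3 was zero)
[ 3    9        1      4 ]
[ 0  -16      -10      2 ]
[ 0    0  -253/24  65/24 ]
[ 0    0        0      0 ]
Row echelon form:
[ 3    9        1      4 ]
[ 0  -16      -10      2 ]
[ 0    0  -253/24  65/24 ]
[ 0    0        0      0 ]
Nonzero rows / pivot columns: 3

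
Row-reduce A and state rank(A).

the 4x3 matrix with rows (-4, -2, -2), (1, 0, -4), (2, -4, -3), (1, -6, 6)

rank(A) = 3

Row reduction:
R2 <- R2 - (-1/4)*R1:  [    0  -1/2  -9/2 ]
R3 <- R3 - (-1/2)*R1:  [  0  -5  -4 ]
R4 <- R4 - (-1/4)*R1:  [     0  -13/2   11/2 ]
R3 <- R3 - (10)*R2:  [  0   0  41 ]
R4 <- R4 - (13)*R2:  [  0   0  64 ]
R4 <- R4 - (64/41)*R3:  [ 0  0  0 ]
Row echelon form:
[ -4    -2    -2 ]
[  0  -1/2  -9/2 ]
[  0     0    41 ]
[  0     0     0 ]
Nonzero rows / pivot columns: 3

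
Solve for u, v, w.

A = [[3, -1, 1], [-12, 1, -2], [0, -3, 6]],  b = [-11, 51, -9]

(-4, -5, -4)

Forward elimination on [A|b]:
R2 <- R2 - (-4)*R1:  [  0  -3   2   7 ]
R3 <- R3 - (1)*R2:  [   0    0    4  -16 ]
Row echelon form:
[ 3  -1  1  |  -11 ]
[ 0  -3  2  |    7 ]
[ 0   0  4  |  -16 ]
Back-substitution:
w = (-16) / 4 = -4
v = (7 - (2)*(-4)) / -3 = -5
u = (-11 - (-1)*(-5) - (1)*(-4)) / 3 = -4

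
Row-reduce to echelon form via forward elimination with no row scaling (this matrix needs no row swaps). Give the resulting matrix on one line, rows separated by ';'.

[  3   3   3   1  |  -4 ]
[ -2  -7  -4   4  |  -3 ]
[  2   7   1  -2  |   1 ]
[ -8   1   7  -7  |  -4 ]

REF = [3 3 3 1 -4; 0 -5 -2 14/3 -17/3; 0 0 -3 2 -2; 0 0 0 35/3 -487/15]

Forward elimination:
R2 <- R2 - (-2/3)*R1:  [     0     -5     -2   14/3  -17/3 ]
R3 <- R3 - (2/3)*R1:  [    0     5    -1  -8/3  11/3 ]
R4 <- R4 - (-8/3)*R1:  [     0      9     15  -13/3  -44/3 ]
R3 <- R3 - (-1)*R2:  [  0   0  -3   2  -2 ]
R4 <- R4 - (-9/5)*R2:  [       0        0     57/5    61/15  -373/15 ]
R4 <- R4 - (-19/5)*R3:  [       0        0        0     35/3  -487/15 ]
Row echelon form:
[ 3   3   3     1  |       -4 ]
[ 0  -5  -2  14/3  |    -17/3 ]
[ 0   0  -3     2  |       -2 ]
[ 0   0   0  35/3  |  -487/15 ]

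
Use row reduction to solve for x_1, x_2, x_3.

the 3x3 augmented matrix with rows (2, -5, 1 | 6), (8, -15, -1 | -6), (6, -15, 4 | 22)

(-4, -2, 4)

Forward elimination on [A|b]:
R2 <- R2 - (4)*R1:  [   0    5   -5  -30 ]
R3 <- R3 - (3)*R1:  [ 0  0  1  4 ]
Row echelon form:
[ 2  -5   1  |    6 ]
[ 0   5  -5  |  -30 ]
[ 0   0   1  |    4 ]
Back-substitution:
x_3 = (4) / 1 = 4
x_2 = (-30 - (-5)*(4)) / 5 = -2
x_1 = (6 - (-5)*(-2) - (1)*(4)) / 2 = -4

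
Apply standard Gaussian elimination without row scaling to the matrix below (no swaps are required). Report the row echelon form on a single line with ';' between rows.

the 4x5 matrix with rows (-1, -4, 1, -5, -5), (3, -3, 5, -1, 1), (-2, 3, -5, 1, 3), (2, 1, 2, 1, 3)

Forward elimination:
R2 <- R2 - (-3)*R1:  [   0  -15    8  -16  -14 ]
R3 <- R3 - (2)*R1:  [  0  11  -7  11  13 ]
R4 <- R4 - (-2)*R1:  [  0  -7   4  -9  -7 ]
R3 <- R3 - (-11/15)*R2:  [      0       0  -17/15  -11/15   41/15 ]
R4 <- R4 - (7/15)*R2:  [      0       0    4/15  -23/15   -7/15 ]
R4 <- R4 - (-4/17)*R3:  [      0       0       0  -29/17    3/17 ]
Row echelon form:
[ -1   -4       1      -5     -5 ]
[  0  -15       8     -16    -14 ]
[  0    0  -17/15  -11/15  41/15 ]
[  0    0       0  -29/17   3/17 ]

REF = [-1 -4 1 -5 -5; 0 -15 8 -16 -14; 0 0 -17/15 -11/15 41/15; 0 0 0 -29/17 3/17]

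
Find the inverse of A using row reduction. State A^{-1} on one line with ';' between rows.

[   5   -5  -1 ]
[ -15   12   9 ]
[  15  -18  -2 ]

inverse = [46/25 8/75 -11/25; 7/5 1/15 -2/5; 6/5 1/5 -1/5]

Gauss-Jordan on [A | I]:
R1 <- (1/5)*R1:  [    1    -1  -1/5  |   1/5     0     0 ]
R2 <- R2 - (-15)*R1:  [  0  -3   6  |   3   1   0 ]
R3 <- R3 - (15)*R1:  [  0  -3   1  |  -3   0   1 ]
R2 <- (1/-3)*R2:  [    0     1    -2  |    -1  -1/3     0 ]
R1 <- R1 - (-1)*R2:  [     1      0  -11/5  |   -4/5   -1/3      0 ]
R3 <- R3 - (-3)*R2:  [  0   0  -5  |  -6  -1   1 ]
R3 <- (1/-5)*R3:  [    0     0     1  |   6/5   1/5  -1/5 ]
R1 <- R1 - (-11/5)*R3:  [      1       0       0  |   46/25    8/75  -11/25 ]
R2 <- R2 - (-2)*R3:  [    0     1     0  |   7/5  1/15  -2/5 ]
Right block of [I | A^{-1}] is the inverse:
[ 46/25  8/75  -11/25 ]
[   7/5  1/15    -2/5 ]
[   6/5   1/5    -1/5 ]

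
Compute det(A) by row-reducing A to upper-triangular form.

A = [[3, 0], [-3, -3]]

det(A) = -9

Forward elimination:
R2 <- R2 - (-1)*R1:  [  0  -3 ]
Upper-triangular form:
[ 3   0 ]
[ 0  -3 ]
det(A) = (-1)^0 * (3) * (-3) = -9  (0 row swaps -> sign +1)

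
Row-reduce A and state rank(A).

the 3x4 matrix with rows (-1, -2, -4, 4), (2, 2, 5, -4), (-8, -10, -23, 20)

rank(A) = 2

Row reduction:
R2 <- R2 - (-2)*R1:  [  0  -2  -3   4 ]
R3 <- R3 - (8)*R1:  [   0    6    9  -12 ]
R3 <- R3 - (-3)*R2:  [ 0  0  0  0 ]
Row echelon form:
[ -1  -2  -4  4 ]
[  0  -2  -3  4 ]
[  0   0   0  0 ]
Nonzero rows / pivot columns: 2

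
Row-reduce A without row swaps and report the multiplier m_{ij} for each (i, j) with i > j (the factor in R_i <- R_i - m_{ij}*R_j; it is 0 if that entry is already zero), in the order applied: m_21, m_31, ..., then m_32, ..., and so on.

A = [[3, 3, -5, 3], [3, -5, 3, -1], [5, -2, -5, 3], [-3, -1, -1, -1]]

multipliers: 1, 5/3, -1, 7/8, -1/4, 12/11

Forward elimination:
R2 <- R2 - (1)*R1:  [  0  -8   8  -4 ]
R3 <- R3 - (5/3)*R1:  [    0    -7  10/3    -2 ]
R4 <- R4 - (-1)*R1:  [  0   2  -6   2 ]
R3 <- R3 - (7/8)*R2:  [     0      0  -11/3    3/2 ]
R4 <- R4 - (-1/4)*R2:  [  0   0  -4   1 ]
R4 <- R4 - (12/11)*R3:  [     0      0      0  -7/11 ]
Multipliers (in order of application): m_{21} = 1, m_{31} = 5/3, m_{41} = -1, m_{32} = 7/8, m_{42} = -1/4, m_{43} = 12/11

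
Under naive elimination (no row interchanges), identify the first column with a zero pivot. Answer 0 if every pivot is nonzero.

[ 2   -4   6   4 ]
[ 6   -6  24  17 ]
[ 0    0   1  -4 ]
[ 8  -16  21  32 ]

Naive forward elimination:
R2 <- R2 - (3)*R1:  [ 0  6  6  5 ]
R4 <- R4 - (4)*R1:  [  0   0  -3  16 ]
R4 <- R4 - (-3)*R3:  [ 0  0  0  4 ]
All pivots nonzero; naive elimination completes without hitting a zero pivot.

first zero-pivot column = 0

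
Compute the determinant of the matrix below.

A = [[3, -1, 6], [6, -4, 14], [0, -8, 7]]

Forward elimination:
R2 <- R2 - (2)*R1:  [  0  -2   2 ]
R3 <- R3 - (4)*R2:  [  0   0  -1 ]
Upper-triangular form:
[ 3  -1   6 ]
[ 0  -2   2 ]
[ 0   0  -1 ]
det(A) = (-1)^0 * (3) * (-2) * (-1) = 6  (0 row swaps -> sign +1)

det(A) = 6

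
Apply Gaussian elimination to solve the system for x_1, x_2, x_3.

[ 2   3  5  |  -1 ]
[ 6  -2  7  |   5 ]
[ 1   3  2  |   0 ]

Forward elimination on [A|b]:
R2 <- R2 - (3)*R1:  [   0  -11   -8    8 ]
R3 <- R3 - (1/2)*R1:  [    0   3/2  -1/2   1/2 ]
R3 <- R3 - (-3/22)*R2:  [      0       0  -35/22   35/22 ]
Row echelon form:
[ 2    3       5  |     -1 ]
[ 0  -11      -8  |      8 ]
[ 0    0  -35/22  |  35/22 ]
Back-substitution:
x_3 = (35/22) / (-35/22) = -1
x_2 = (8 - (-8)*(-1)) / -11 = 0
x_1 = (-1 - (3)*(0) - (5)*(-1)) / 2 = 2

(2, 0, -1)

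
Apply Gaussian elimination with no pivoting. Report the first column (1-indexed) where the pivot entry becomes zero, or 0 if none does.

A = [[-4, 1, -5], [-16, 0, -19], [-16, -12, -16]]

Naive forward elimination:
R2 <- R2 - (4)*R1:  [  0  -4   1 ]
R3 <- R3 - (4)*R1:  [   0  -16    4 ]
R3 <- R3 - (4)*R2:  [ 0  0  0 ]
Matrix at this point:
[ -4   1  -5 ]
[  0  -4   1 ]
[  0   0   0 ]
Pivot entry (3,3) in the last row is zero and there are no rows below to swap with -> zero pivot in column 3 (A is singular).

first zero-pivot column = 3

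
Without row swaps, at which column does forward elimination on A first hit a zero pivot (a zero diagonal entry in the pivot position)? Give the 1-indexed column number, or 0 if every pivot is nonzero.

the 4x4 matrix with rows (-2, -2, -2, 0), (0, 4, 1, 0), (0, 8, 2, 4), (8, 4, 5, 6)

first zero-pivot column = 3

Naive forward elimination:
R4 <- R4 - (-4)*R1:  [  0  -4  -3   6 ]
R3 <- R3 - (2)*R2:  [ 0  0  0  4 ]
R4 <- R4 - (-1)*R2:  [  0   0  -2   6 ]
Matrix at this point:
[ -2  -2  -2  0 ]
[  0   4   1  0 ]
[  0   0   0  4 ]
[  0   0  -2  6 ]
Pivot entry (3,3) is zero but row 4 has -2 in column 3 -> naive elimination stops; a row interchange (e.g. R3 <-> R4) would be required here.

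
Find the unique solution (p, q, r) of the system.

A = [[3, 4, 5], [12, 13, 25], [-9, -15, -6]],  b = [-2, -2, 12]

(2, -2, 0)

Forward elimination on [A|b]:
R2 <- R2 - (4)*R1:  [  0  -3   5   6 ]
R3 <- R3 - (-3)*R1:  [  0  -3   9   6 ]
R3 <- R3 - (1)*R2:  [ 0  0  4  0 ]
Row echelon form:
[ 3   4  5  |  -2 ]
[ 0  -3  5  |   6 ]
[ 0   0  4  |   0 ]
Back-substitution:
r = (0) / 4 = 0
q = (6 - (5)*(0)) / -3 = -2
p = (-2 - (4)*(-2) - (5)*(0)) / 3 = 2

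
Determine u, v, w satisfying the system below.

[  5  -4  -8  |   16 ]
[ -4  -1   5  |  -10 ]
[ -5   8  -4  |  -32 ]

(4, -1, 1)

Forward elimination on [A|b]:
R2 <- R2 - (-4/5)*R1:  [     0  -21/5   -7/5   14/5 ]
R3 <- R3 - (-1)*R1:  [   0    4  -12  -16 ]
R3 <- R3 - (-20/21)*R2:  [     0      0  -40/3  -40/3 ]
Row echelon form:
[ 5     -4     -8  |     16 ]
[ 0  -21/5   -7/5  |   14/5 ]
[ 0      0  -40/3  |  -40/3 ]
Back-substitution:
w = (-40/3) / (-40/3) = 1
v = (14/5 - (-7/5)*(1)) / (-21/5) = -1
u = (16 - (-4)*(-1) - (-8)*(1)) / 5 = 4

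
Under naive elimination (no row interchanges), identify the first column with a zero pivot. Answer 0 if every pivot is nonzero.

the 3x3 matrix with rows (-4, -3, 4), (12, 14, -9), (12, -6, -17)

first zero-pivot column = 0

Naive forward elimination:
R2 <- R2 - (-3)*R1:  [ 0  5  3 ]
R3 <- R3 - (-3)*R1:  [   0  -15   -5 ]
R3 <- R3 - (-3)*R2:  [ 0  0  4 ]
All pivots nonzero; naive elimination completes without hitting a zero pivot.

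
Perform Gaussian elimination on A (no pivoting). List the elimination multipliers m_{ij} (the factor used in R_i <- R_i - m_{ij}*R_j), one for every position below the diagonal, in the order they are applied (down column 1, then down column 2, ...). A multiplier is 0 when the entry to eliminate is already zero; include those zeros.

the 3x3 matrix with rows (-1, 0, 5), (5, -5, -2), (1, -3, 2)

Forward elimination:
R2 <- R2 - (-5)*R1:  [  0  -5  23 ]
R3 <- R3 - (-1)*R1:  [  0  -3   7 ]
R3 <- R3 - (3/5)*R2:  [     0      0  -34/5 ]
Multipliers (in order of application): m_{21} = -5, m_{31} = -1, m_{32} = 3/5

multipliers: -5, -1, 3/5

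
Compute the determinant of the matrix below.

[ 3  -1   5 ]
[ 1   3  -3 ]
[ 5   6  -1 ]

det(A) = 14

Forward elimination:
R2 <- R2 - (1/3)*R1:  [     0   10/3  -14/3 ]
R3 <- R3 - (5/3)*R1:  [     0   23/3  -28/3 ]
R3 <- R3 - (23/10)*R2:  [   0    0  7/5 ]
Upper-triangular form:
[ 3    -1      5 ]
[ 0  10/3  -14/3 ]
[ 0     0    7/5 ]
det(A) = (-1)^0 * (3) * (10/3) * (7/5) = 14  (0 row swaps -> sign +1)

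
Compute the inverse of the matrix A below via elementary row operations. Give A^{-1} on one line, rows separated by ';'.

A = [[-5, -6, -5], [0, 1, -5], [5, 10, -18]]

inverse = [32/15 -158/15 7/3; -5/3 23/3 -5/3; -1/3 4/3 -1/3]

Gauss-Jordan on [A | I]:
R1 <- (1/-5)*R1:  [    1   6/5     1  |  -1/5     0     0 ]
R3 <- R3 - (5)*R1:  [   0    4  -23  |    1    0    1 ]
R1 <- R1 - (6/5)*R2:  [    1     0     7  |  -1/5  -6/5     0 ]
R3 <- R3 - (4)*R2:  [  0   0  -3  |   1  -4   1 ]
R3 <- (1/-3)*R3:  [    0     0     1  |  -1/3   4/3  -1/3 ]
R1 <- R1 - (7)*R3:  [       1        0        0  |    32/15  -158/15      7/3 ]
R2 <- R2 - (-5)*R3:  [    0     1     0  |  -5/3  23/3  -5/3 ]
Right block of [I | A^{-1}] is the inverse:
[ 32/15  -158/15   7/3 ]
[  -5/3     23/3  -5/3 ]
[  -1/3      4/3  -1/3 ]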